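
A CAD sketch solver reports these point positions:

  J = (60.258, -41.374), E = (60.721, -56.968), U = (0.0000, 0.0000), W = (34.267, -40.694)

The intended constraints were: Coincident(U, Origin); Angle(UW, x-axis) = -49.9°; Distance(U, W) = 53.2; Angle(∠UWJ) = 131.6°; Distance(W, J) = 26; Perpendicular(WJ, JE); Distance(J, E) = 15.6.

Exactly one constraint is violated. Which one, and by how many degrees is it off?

Perpendicular(WJ, JE) — off by 3.20°.

U = (0.00, 0.00) ✓; UW at -49.90° ✓; |UW| = 53.20 ✓; ∠UWJ = 131.6° ✓; |WJ| = 26.00 ✓; ∠(WJ, JE) = 86.80° ✗; |JE| = 15.60 ✓.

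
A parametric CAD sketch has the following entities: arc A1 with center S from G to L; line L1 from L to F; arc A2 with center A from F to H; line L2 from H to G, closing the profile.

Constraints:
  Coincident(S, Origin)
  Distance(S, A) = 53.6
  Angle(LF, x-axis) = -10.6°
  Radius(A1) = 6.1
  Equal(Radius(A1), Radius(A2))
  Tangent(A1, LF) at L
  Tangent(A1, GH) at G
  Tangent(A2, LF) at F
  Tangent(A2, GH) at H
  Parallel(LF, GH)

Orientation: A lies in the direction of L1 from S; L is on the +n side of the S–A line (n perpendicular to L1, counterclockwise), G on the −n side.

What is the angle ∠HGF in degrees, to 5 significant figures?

12.823°

The slot axis is L1's direction at -10.6°, so u = (cos -10.6°, sin -10.6°) = (0.98294, -0.18395) and n = (−sin -10.6°, cos -10.6°) = (0.18395, 0.98294). S is at the origin and A lies 53.6 along u from S, so A = 53.6·u = (52.685, -9.8598). Tangency of A1 to both parallel lines with radius 6.1 puts L and G at S ± 6.1·n: L = (1.1221, 5.9959), G = (-1.1221, -5.9959). Equal radii place F and H the same way about A: F = A + 6.1·n = (53.807, -3.8639), H = A − 6.1·n = (51.563, -15.856). Then cos ∠HGF = GH·GF / (|GH||GF|), giving 12.823°.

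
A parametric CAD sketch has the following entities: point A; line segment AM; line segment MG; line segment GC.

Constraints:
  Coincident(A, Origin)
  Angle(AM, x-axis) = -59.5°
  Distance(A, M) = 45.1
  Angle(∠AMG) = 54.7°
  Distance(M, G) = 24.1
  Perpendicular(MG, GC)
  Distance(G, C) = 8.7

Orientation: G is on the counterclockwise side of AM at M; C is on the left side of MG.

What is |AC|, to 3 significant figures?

28.2

∠AMG = 54.7°, so MG runs at -59.5° + (180° − 54.7°) = 65.8° from the x-axis; with |MG| = 24.1, G = M + 24.1·(cos 65.8°, sin 65.8°) = (32.8, -16.9). The perpendicularity gives GC at right angles to MG; with |GC| = 8.7 on the left of MG, C = G + 8.7·(-0.912, 0.410) = (24.8, -13.3). Then |AC| = |C − A| = 28.2.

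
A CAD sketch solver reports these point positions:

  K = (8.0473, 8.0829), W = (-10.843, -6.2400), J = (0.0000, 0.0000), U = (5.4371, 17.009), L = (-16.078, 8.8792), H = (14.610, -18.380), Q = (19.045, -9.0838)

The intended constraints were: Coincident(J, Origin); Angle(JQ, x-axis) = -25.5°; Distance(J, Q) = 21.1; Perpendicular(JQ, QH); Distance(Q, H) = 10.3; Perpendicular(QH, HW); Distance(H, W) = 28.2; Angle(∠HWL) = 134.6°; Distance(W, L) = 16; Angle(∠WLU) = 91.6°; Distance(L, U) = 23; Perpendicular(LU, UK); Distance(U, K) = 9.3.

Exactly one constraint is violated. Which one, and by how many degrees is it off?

Perpendicular(LU, UK) — off by 4.40°.

J = (0.00, 0.00) ✓; JQ at -25.50° ✓; |JQ| = 21.10 ✓; ∠(JQ, QH) = 90.01° ✓; |QH| = 10.30 ✓; ∠(QH, HW) = 89.99° ✓; |HW| = 28.20 ✓; ∠HWL = 134.6° ✓; |WL| = 16.00 ✓; ∠WLU = 91.60° ✓; |LU| = 23.00 ✓; ∠(LU, UK) = 94.40° ✗; |UK| = 9.300 ✓.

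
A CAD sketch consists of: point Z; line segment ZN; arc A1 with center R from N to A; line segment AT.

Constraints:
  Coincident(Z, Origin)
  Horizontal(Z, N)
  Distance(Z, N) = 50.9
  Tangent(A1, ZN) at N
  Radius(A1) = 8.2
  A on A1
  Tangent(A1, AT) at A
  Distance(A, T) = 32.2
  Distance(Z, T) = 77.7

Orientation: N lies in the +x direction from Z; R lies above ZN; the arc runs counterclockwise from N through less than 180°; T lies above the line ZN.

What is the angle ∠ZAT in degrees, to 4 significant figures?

113.7°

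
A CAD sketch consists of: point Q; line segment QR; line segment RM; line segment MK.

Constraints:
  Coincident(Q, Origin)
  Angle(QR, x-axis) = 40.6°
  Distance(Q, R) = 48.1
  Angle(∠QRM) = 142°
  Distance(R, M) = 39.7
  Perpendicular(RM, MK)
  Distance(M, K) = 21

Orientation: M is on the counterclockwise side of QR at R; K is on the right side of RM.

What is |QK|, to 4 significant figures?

92.65

Q is at the origin; QR runs at 40.6° with length 48.1, so R = 48.1·(cos 40.6°, sin 40.6°) = (36.52, 31.30). ∠QRM = 142.0°, so RM runs at 40.6° + (180° − 142.0°) = 78.60° from the x-axis; with |RM| = 39.7, M = R + 39.7·(cos 78.60°, sin 78.60°) = (44.37, 70.22). RM ⟂ MK; with |MK| = 21.0 on the right of RM, K = M + 21.0·(0.9803, -0.1977) = (64.95, 66.07). Then |QK| = |K − Q| = 92.65.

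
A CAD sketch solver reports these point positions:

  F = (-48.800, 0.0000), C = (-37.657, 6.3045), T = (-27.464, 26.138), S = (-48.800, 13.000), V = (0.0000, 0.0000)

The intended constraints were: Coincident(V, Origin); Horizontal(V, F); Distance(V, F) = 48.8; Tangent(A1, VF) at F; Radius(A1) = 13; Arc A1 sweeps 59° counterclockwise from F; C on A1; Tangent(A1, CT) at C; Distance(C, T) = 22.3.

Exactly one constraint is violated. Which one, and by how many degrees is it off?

Tangent(A1, CT) at C — off by 3.80°.

V = (0.00, 0.00) ✓; V.y = 0.00, F.y = 0.00 ✓; |VF| = 48.80 ✓; ∠(SF, FV) = 90.00° ✓; |SF| = 13.00 ✓; bearing(S→C) − bearing(S→F) = 59.00° ✓; |SC| = 13.00 ✓; ∠(SC, CT) = 86.20° ✗; |CT| = 22.30 ✓.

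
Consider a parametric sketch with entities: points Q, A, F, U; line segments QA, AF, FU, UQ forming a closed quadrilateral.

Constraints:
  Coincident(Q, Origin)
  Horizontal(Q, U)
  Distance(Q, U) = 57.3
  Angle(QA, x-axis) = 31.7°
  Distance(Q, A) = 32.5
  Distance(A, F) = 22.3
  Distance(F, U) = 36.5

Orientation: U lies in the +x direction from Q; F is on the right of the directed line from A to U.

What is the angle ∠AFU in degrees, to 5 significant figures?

66.126°

Q is at the origin; QU is horizontal with |QU| = 57.3 and U in +x, so U = (57.3, 0). QA runs at 31.7° with |QA| = 32.5, so A = (27.651, 17.078). F is determined by |AF| = 22.3 and |FU| = 36.5 together: it lies at the intersection of circle(A, 22.3) and circle(U, 36.5). With |AU| = 34.215, the foot of the radical line on AU is 4.9062 from A and the perpendicular offset is √(22.3² − 4.9062²) = 21.754. Taking the right-of-AU solution: F = (21.045, -4.2211).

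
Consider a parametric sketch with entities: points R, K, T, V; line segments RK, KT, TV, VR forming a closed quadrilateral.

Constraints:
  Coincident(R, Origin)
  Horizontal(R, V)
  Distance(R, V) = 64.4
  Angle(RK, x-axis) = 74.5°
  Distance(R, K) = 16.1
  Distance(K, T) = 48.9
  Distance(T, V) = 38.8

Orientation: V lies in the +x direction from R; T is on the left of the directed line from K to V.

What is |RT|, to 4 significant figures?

60.47

R is at the origin; RV is horizontal with |RV| = 64.4 and V in +x, so V = (64.4, 0). RK runs at 74.5° with |RK| = 16.1, so K = (4.303, 15.51). T is determined by |KT| = 48.9 and |TV| = 38.8 together: it lies at the intersection of circle(K, 48.9) and circle(V, 38.8). With |KV| = 62.07, the foot of the radical line on KV is 38.17 from K and the perpendicular offset is √(48.9² − 38.17²) = 30.57. Taking the left-of-KV solution: T = (48.90, 35.57).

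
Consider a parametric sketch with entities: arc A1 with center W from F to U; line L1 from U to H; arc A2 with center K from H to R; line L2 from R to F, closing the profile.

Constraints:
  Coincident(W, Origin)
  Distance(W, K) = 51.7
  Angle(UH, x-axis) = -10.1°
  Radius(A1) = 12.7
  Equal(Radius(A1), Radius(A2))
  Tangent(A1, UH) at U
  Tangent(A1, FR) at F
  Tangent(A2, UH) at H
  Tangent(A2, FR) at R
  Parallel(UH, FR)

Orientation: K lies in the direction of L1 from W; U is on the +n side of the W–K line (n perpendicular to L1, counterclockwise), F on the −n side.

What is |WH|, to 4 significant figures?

53.24

The slot axis is L1's direction at -10.1°, so u = (cos -10.1°, sin -10.1°) = (0.9845, -0.1754) and n = (−sin -10.1°, cos -10.1°) = (0.1754, 0.9845). W is at the origin and K lies 51.7 along u from W, so K = 51.7·u = (50.90, -9.066). Tangency of A1 to both parallel lines with radius 12.7 puts U and F at W ± 12.7·n: U = (2.227, 12.50), F = (-2.227, -12.50). Equal radii place H and R the same way about K: H = K + 12.7·n = (53.13, 3.437), R = K − 12.7·n = (48.67, -21.57). Then |WH| = |H − W| = 53.24.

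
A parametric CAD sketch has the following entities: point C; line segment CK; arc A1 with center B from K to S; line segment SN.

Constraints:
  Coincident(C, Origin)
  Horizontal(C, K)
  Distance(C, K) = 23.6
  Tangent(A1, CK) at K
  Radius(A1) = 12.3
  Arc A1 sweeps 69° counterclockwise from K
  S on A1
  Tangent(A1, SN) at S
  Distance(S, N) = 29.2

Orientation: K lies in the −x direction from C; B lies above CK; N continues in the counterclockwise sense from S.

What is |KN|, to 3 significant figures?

41.4

C is at the origin; CK is horizontal with |CK| = 23.6 and K on the −x side, so K = (-23.6, 0.00). Tangency of A1 to CK means the radius BK is perpendicular to CK, so B = K + (0, 12.3) = (-23.6, 12.3). On A1, K sits at bearing -90° from B; a 69° counterclockwise sweep puts S at bearing -21°, so S = B + 12.3·(cos -21°, sin -21°) = (-12.1, 7.89). Since A1 is tangent to SN there, BS ⟂ SN, so SN runs along (−sin -21°, cos -21°); with |SN| = 29.2, N = (-1.65, 35.2). Then |KN| = |N − K| = 41.4.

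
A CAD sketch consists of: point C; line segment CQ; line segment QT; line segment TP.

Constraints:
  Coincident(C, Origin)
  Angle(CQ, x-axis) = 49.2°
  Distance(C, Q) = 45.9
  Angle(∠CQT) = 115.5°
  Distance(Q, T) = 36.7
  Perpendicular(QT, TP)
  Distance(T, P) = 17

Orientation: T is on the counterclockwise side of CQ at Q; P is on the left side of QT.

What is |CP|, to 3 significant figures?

61.5

∠CQT = 115.5°, so QT runs at 49.2° + (180° − 115.5°) = 114° from the x-axis; with |QT| = 36.7, T = Q + 36.7·(cos 114°, sin 114°) = (15.2, 68.4). QT ⟂ TP; with |TP| = 17.0 on the left of QT, P = T + 17.0·(-0.916, -0.402) = (-0.326, 61.5). Then |CP| = |P − C| = 61.5.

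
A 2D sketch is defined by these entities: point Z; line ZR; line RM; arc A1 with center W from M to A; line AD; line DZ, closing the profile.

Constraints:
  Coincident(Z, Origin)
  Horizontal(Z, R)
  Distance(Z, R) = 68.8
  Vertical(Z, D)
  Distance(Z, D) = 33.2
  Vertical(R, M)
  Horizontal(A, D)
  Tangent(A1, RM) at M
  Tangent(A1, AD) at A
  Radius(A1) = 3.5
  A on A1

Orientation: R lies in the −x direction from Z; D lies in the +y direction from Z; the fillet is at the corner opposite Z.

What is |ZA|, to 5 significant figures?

73.255

The virtual corner opposite Z is at (-68.800, 33.200). Since A1 is tangent to RM there, WM ⟂ RM and A1 meets AD tangentially, so WA is at right angles to AD, with radius 3.5, so the center W sits 3.5 in from both sides at W = (-65.300, 29.700). That places the tangent points at M = (-68.800, 29.700) on RM and A = (-65.300, 33.200) on AD. Then |ZA| = |A − Z| = 73.255.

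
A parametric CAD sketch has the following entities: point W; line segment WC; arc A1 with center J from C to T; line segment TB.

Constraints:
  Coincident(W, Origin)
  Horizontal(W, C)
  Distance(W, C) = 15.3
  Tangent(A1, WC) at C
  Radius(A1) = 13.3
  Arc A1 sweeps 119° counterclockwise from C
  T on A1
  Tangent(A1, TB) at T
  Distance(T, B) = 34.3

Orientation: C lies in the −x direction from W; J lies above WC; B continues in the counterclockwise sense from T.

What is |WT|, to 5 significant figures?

20.086

The tangent condition forces JC to be normal to WC, so J = C + (0, 13.3) = (-15.300, 13.300). On A1, C sits at bearing -90° from J; a 119° counterclockwise sweep puts T at bearing 29°, so T = J + 13.3·(cos 29°, sin 29°) = (-3.6676, 19.748). Then |WT| = |T − W| = 20.086.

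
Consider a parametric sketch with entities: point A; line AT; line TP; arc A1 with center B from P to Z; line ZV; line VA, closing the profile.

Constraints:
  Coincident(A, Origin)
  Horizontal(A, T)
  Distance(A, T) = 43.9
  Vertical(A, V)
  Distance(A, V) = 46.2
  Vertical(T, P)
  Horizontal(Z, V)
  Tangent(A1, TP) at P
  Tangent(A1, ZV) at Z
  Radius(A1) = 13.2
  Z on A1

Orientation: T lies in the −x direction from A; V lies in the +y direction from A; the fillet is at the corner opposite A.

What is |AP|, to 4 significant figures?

54.92

A is at the origin; A and T share the same y with |AT| = 43.9 and T on the −x side, so T = (-43.90, 0.000). A and V share the same x with |AV| = 46.2 and V on the +y side, so V = (0.000, 46.20). The virtual corner opposite A is at (-43.90, 46.20). The tangent condition forces BP to be normal to TP and since A1 is tangent to ZV there, BZ ⟂ ZV, with radius 13.2, so the center B sits 13.2 in from both sides at B = (-30.70, 33.00). That places the tangent points at P = (-43.90, 33.00) on TP and Z = (-30.70, 46.20) on ZV. Then |AP| = |P − A| = 54.92.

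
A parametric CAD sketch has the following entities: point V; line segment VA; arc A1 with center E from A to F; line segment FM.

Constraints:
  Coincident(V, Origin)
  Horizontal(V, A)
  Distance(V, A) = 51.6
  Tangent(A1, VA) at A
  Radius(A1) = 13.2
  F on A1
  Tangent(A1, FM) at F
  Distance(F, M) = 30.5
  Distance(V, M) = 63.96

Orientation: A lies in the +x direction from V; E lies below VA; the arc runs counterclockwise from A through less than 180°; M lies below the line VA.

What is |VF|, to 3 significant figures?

41.8

V is at the origin; VA is horizontal with |VA| = 51.6 and A on the +x side, so A = (51.6, 0.00). Tangency of A1 to VA means the radius EA is perpendicular to VA, so E = A + (0, -13.2) = (51.6, -13.2). Since EF ⟂ FM (tangency), |EM| = √(13.2² + 30.5²) = 33.2 regardless of where F sits on A1. So M lies on both circle(V, 63.96) and circle(E, 33.2); the below-VA intersection is M = (44.7, -45.7). F is the foot of the tangent from M: F = (38.7, -15.8).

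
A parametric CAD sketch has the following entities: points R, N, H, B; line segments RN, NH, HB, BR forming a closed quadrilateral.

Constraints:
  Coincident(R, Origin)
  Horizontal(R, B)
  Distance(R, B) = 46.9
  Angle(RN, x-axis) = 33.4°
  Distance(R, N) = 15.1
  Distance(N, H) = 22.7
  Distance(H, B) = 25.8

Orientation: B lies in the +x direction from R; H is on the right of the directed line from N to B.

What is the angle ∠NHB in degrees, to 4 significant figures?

93.14°

R is at the origin; R and B share the same y with |RB| = 46.9 and B in +x, so B = (46.9, 0). RN runs at 33.4° with |RN| = 15.1, so N = (12.61, 8.312). H is determined by |NH| = 22.7 and |HB| = 25.8 together: it lies at the intersection of circle(N, 22.7) and circle(B, 25.8). With |NB| = 35.29, the foot of the radical line on NB is 15.51 from N and the perpendicular offset is √(22.7² − 15.51²) = 16.57. Taking the right-of-NB solution: H = (23.78, -11.45).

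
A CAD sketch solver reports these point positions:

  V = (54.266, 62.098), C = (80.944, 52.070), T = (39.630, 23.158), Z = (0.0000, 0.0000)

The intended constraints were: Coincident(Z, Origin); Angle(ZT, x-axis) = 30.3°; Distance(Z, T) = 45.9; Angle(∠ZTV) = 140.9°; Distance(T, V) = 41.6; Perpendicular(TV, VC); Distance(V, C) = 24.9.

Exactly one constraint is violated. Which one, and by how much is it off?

Distance(V, C) = 24.9 — off by 3.60.

Z = (0.00, 0.00) ✓; ZT at 30.30° ✓; |ZT| = 45.90 ✓; ∠ZTV = 140.9° ✓; |TV| = 41.60 ✓; ∠(TV, VC) = 90.00° ✓; |VC| = 28.50 ✗.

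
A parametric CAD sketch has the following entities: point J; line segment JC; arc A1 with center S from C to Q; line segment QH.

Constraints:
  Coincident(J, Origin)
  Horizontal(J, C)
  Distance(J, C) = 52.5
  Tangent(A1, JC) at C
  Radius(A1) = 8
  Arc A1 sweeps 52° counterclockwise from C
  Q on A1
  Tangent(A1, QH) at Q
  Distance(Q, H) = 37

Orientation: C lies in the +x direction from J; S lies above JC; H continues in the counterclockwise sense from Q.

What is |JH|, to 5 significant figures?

87.720

J is at the origin; J and C share the same y with |JC| = 52.5 and C on the +x side, so C = (52.500, 0.0000). Since A1 is tangent to JC there, SC ⟂ JC, so S = C + (0, 8) = (52.500, 8.0000). On A1, C sits at bearing -90° from S; a 52° counterclockwise sweep puts Q at bearing -38°, so Q = S + 8.0·(cos -38°, sin -38°) = (58.804, 3.0747). Since A1 is tangent to QH there, SQ ⟂ QH, so QH runs along (−sin -38°, cos -38°); with |QH| = 37.0, H = (81.584, 32.231). Then |JH| = |H − J| = 87.720.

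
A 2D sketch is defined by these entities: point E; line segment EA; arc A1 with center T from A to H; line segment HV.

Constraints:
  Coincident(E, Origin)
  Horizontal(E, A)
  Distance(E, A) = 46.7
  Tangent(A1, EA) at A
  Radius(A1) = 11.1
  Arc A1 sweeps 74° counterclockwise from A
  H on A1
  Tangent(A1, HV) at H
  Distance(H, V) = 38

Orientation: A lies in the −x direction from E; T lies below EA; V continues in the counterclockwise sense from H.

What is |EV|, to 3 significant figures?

81.2

E is at the origin; E and A share the same y with |EA| = 46.7 and A on the −x side, so A = (-46.7, 0.00). A1 meets EA tangentially, so TA is at right angles to EA, so T = A + (0, -11.1) = (-46.7, -11.1). On A1, A sits at bearing 90° from T; a 74° counterclockwise sweep puts H at bearing 164°, so H = T + 11.1·(cos 164°, sin 164°) = (-57.4, -8.04). A1 meets HV tangentially, so TH is at right angles to HV, so HV runs along (−sin 164°, cos 164°); with |HV| = 38.0, V = (-67.8, -44.6). Then |EV| = |V − E| = 81.2.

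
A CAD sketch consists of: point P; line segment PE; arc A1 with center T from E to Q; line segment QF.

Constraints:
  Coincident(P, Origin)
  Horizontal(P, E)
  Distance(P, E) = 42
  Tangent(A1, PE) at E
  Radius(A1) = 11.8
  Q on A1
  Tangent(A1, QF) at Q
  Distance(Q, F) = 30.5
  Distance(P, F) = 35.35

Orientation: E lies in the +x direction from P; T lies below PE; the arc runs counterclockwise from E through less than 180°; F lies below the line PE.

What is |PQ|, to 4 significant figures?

32.45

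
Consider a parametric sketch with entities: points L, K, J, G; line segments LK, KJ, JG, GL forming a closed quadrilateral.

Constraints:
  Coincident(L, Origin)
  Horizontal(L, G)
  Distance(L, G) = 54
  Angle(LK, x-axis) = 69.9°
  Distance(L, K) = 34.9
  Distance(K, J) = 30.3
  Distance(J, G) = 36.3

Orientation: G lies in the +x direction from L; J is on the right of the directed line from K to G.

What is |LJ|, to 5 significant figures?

18.085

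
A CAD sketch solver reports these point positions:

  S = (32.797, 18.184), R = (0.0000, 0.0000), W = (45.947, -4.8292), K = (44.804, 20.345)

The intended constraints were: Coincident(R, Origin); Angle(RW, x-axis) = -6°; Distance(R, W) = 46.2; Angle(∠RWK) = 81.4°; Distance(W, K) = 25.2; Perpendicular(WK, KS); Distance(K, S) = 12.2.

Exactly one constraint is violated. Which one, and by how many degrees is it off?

Perpendicular(WK, KS) — off by 7.60°.

R = (0.00, 0.00) ✓; RW at -6.000° ✓; |RW| = 46.20 ✓; ∠RWK = 81.40° ✓; |WK| = 25.20 ✓; ∠(WK, KS) = 97.60° ✗; |KS| = 12.20 ✓.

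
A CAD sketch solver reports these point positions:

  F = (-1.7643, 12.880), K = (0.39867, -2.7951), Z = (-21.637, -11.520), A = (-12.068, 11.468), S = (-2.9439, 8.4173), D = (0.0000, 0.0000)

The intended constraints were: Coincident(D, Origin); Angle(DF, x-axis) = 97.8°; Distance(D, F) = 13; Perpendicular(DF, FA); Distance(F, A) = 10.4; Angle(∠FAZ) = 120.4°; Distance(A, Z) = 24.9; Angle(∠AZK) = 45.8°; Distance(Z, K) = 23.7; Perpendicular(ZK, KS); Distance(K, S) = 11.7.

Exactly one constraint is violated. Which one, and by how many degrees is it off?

Perpendicular(ZK, KS) — off by 5.00°.

D = (0.00, 0.00) ✓; DF at 97.80° ✓; |DF| = 13.00 ✓; ∠(DF, FA) = 90.00° ✓; |FA| = 10.40 ✓; ∠FAZ = 120.4° ✓; |AZ| = 24.90 ✓; ∠AZK = 45.80° ✓; |ZK| = 23.70 ✓; ∠(ZK, KS) = 85.00° ✗; |KS| = 11.70 ✓.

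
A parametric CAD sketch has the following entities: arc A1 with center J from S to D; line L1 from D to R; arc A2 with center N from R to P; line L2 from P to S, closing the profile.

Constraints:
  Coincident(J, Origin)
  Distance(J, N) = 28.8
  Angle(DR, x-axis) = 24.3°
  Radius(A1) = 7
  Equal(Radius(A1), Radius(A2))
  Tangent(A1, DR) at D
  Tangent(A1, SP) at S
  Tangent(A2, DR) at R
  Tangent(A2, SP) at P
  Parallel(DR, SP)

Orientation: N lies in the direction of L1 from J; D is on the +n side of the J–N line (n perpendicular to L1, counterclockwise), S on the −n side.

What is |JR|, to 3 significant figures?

29.6

The slot axis is L1's direction at 24.3°, so u = (cos 24.3°, sin 24.3°) = (0.911, 0.412) and n = (−sin 24.3°, cos 24.3°) = (-0.412, 0.911). J is at the origin and N lies 28.8 along u from J, so N = 28.8·u = (26.2, 11.9). Tangency of A1 to both parallel lines with radius 7.0 puts D and S at J ± 7.0·n: D = (-2.88, 6.38), S = (2.88, -6.38). Equal radii place R and P the same way about N: R = N + 7.0·n = (23.4, 18.2), P = N − 7.0·n = (29.1, 5.47). Then |JR| = |R − J| = 29.6.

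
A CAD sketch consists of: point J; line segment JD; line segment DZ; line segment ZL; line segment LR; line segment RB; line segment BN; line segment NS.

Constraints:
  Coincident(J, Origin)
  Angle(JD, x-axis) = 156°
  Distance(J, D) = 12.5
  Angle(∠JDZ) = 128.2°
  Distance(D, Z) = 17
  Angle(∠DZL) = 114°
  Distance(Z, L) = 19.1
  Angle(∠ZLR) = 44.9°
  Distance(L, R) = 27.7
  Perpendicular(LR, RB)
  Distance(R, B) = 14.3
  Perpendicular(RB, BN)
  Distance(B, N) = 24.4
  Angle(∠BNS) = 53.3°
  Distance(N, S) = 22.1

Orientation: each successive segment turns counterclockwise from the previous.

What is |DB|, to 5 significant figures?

7.1406

J is at the origin; JD runs at 156.0° with length 12.5, so D = (-11.419, 5.0842). ∠JDZ = 128.2° gives DZ at -152.20° from the x-axis; with |DZ| = 17.0, Z = (-26.457, -2.8444). ∠DZL = 114.0° gives ZL at -86.200° from the x-axis; with |ZL| = 19.1, L = (-25.191, -21.902). ∠ZLR = 44.9° gives LR at 48.900° from the x-axis; with |LR| = 27.7, R = (-6.9821, -1.0287). LR ⟂ RB, so RB runs at 138.90°; with |RB| = 14.3, B = (-17.758, 8.3718). Then |DB| = |B − D| = 7.1406.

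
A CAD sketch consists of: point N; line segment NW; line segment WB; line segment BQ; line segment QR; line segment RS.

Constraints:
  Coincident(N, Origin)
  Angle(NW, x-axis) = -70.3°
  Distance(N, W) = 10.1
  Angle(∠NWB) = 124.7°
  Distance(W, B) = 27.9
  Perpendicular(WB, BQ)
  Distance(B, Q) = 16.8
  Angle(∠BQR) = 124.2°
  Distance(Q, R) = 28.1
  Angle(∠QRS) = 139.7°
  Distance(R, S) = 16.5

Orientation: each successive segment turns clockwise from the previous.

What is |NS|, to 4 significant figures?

23.32

∠BQR = 124.2° gives QR at 88.60° from the x-axis; with |QR| = 28.1, R = (-25.81, 5.677). ∠QRS = 139.7° gives RS at 48.30° from the x-axis; with |RS| = 16.5, S = (-14.83, 18.00). Then |NS| = |S − N| = 23.32.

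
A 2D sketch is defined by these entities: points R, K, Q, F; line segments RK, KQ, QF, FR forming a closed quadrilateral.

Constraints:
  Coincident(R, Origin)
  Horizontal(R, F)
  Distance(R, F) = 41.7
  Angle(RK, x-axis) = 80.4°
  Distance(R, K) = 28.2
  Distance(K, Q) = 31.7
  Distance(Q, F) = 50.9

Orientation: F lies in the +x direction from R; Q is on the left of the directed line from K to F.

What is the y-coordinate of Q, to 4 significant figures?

49.08

R is at the origin; R and F share the same y with |RF| = 41.7 and F in +x, so F = (41.7, 0). RK runs at 80.4° with |RK| = 28.2, so K = (4.703, 27.81). Q is determined by |KQ| = 31.7 and |QF| = 50.9 together: it lies at the intersection of circle(K, 31.7) and circle(F, 50.9). With |KF| = 46.28, the foot of the radical line on KF is 6.007 from K and the perpendicular offset is √(31.7² − 6.007²) = 31.13. Taking the left-of-KF solution: Q = (28.20, 49.08).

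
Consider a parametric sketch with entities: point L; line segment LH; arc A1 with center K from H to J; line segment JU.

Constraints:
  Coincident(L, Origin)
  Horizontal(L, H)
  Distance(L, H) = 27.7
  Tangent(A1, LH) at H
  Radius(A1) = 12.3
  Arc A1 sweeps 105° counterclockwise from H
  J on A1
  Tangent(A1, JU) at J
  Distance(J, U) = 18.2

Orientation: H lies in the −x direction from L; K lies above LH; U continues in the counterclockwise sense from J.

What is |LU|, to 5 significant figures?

38.918

L is at the origin; L and H share the same y with |LH| = 27.7 and H on the −x side, so H = (-27.700, 0.0000). Since A1 is tangent to LH there, KH ⟂ LH, so K = H + (0, 12.3) = (-27.700, 12.300). On A1, H sits at bearing -90° from K; a 105° counterclockwise sweep puts J at bearing 15°, so J = K + 12.3·(cos 15°, sin 15°) = (-15.819, 15.483). A1 meets JU tangentially, so KJ is at right angles to JU, so JU runs along (−sin 15°, cos 15°); with |JU| = 18.2, U = (-20.530, 33.063). Then |LU| = |U − L| = 38.918.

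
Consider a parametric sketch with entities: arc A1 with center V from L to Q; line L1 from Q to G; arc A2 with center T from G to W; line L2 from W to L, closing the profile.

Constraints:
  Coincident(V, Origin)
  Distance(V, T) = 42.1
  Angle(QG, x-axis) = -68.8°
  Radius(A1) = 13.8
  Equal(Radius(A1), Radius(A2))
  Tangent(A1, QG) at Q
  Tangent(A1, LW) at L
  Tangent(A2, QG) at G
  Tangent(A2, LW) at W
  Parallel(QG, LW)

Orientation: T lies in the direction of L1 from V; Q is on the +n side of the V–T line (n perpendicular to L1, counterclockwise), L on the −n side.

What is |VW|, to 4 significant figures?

44.30

The slot axis is L1's direction at -68.8°, so u = (cos -68.8°, sin -68.8°) = (0.3616, -0.9323) and n = (−sin -68.8°, cos -68.8°) = (0.9323, 0.3616). V is at the origin and T lies 42.1 along u from V, so T = 42.1·u = (15.22, -39.25). Tangency of A1 to both parallel lines with radius 13.8 puts Q and L at V ± 13.8·n: Q = (12.87, 4.990), L = (-12.87, -4.990). Equal radii place G and W the same way about T: G = T + 13.8·n = (28.09, -34.26), W = T − 13.8·n = (2.358, -44.24). Then |VW| = |W − V| = 44.30.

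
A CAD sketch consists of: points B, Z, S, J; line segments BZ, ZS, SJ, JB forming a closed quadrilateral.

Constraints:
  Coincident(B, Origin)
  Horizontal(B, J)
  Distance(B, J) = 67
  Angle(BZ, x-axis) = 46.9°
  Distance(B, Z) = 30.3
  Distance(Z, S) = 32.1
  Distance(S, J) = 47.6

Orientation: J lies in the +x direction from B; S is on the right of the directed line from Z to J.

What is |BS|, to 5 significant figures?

22.759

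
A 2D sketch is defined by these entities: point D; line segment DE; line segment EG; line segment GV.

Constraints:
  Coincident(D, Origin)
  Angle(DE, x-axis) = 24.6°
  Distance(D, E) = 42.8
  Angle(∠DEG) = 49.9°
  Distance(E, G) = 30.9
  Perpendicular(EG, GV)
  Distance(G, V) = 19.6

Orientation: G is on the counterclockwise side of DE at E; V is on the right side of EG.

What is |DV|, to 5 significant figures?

52.445

D is at the origin; DE runs at 24.6° with length 42.8, so E = 42.8·(cos 24.6°, sin 24.6°) = (38.915, 17.817). ∠DEG = 49.9°, so EG runs at 24.6° + (180° − 49.9°) = 154.70° from the x-axis; with |EG| = 30.9, G = E + 30.9·(cos 154.70°, sin 154.70°) = (10.979, 31.022). The perpendicularity gives GV at right angles to EG; with |GV| = 19.6 on the right of EG, V = G + 19.6·(0.42736, 0.90408) = (19.355, 48.742). Then |DV| = |V − D| = 52.445.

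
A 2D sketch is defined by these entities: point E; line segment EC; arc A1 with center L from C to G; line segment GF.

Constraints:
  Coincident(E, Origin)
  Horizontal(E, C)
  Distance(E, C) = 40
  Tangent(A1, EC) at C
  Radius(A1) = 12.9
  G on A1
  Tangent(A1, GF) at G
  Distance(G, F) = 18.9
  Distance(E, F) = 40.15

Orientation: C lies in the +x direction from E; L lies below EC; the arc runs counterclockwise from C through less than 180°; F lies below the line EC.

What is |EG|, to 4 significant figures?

29.65

Checks: |LG| = 12.90 ✓; ∠(LG, GF) = 90.00° ✓; |GF| = 18.90 ✓; |EF| = 40.15 ✓.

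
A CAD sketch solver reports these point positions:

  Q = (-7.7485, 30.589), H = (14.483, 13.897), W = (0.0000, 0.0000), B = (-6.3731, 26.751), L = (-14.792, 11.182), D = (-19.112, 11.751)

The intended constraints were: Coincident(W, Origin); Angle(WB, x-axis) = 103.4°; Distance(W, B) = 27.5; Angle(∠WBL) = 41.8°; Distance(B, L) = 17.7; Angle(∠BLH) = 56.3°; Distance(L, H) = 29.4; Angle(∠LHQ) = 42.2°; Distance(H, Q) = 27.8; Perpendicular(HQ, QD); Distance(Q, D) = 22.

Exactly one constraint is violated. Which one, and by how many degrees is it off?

Perpendicular(HQ, QD) — off by 5.80°.

W = (0.00, 0.00) ✓; WB at 103.4° ✓; |WB| = 27.50 ✓; ∠WBL = 41.80° ✓; |BL| = 17.70 ✓; ∠BLH = 56.30° ✓; |LH| = 29.40 ✓; ∠LHQ = 42.20° ✓; |HQ| = 27.80 ✓; ∠(HQ, QD) = 95.80° ✗; |QD| = 22.00 ✓.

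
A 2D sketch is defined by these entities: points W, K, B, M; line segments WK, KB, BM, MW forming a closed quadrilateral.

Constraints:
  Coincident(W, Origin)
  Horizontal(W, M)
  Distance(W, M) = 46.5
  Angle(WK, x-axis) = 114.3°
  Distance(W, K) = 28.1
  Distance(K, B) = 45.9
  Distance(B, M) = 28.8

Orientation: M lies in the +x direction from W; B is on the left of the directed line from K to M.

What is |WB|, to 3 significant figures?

43.1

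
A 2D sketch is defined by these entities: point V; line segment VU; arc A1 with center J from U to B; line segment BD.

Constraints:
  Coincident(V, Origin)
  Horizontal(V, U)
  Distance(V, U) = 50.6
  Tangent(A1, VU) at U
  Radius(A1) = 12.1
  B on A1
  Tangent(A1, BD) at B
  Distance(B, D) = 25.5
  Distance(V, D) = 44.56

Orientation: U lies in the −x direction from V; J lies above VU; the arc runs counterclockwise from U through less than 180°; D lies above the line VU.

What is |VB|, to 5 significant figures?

40.005

Checks: |VU| = 50.60 ✓; |JB| = 12.10 ✓; ∠(JB, BD) = 90.00° ✓; |BD| = 25.50 ✓; |VD| = 44.56 ✓.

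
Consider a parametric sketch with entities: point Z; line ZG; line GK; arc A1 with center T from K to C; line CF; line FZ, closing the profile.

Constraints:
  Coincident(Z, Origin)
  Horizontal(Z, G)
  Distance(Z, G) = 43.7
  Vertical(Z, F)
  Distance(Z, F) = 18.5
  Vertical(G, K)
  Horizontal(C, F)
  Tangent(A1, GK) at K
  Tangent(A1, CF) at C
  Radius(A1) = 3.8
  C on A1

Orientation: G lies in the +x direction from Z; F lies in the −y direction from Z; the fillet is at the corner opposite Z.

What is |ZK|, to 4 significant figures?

46.11

The virtual corner opposite Z is at (43.70, -18.50). The tangent condition forces TK to be normal to GK and since A1 is tangent to CF there, TC ⟂ CF, with radius 3.8, so the center T sits 3.8 in from both sides at T = (39.90, -14.70). That places the tangent points at K = (43.70, -14.70) on GK and C = (39.90, -18.50) on CF. Then |ZK| = |K − Z| = 46.11.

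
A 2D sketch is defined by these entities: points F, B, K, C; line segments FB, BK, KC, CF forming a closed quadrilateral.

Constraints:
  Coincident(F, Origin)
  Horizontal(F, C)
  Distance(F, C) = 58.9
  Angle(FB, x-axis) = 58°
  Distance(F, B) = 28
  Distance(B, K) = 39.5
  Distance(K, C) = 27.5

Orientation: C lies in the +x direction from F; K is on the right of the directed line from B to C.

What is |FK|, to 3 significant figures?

35.4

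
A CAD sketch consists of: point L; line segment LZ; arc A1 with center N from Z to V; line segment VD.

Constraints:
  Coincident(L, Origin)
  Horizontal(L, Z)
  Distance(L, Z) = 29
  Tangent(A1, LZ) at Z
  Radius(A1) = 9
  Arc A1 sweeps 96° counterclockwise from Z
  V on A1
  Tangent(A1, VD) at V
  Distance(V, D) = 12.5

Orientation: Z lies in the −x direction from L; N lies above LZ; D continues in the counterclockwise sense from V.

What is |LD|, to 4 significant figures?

30.93

L is at the origin; LZ is horizontal with |LZ| = 29.0 and Z on the −x side, so Z = (-29.00, 0.000). A1 meets LZ tangentially, so NZ is at right angles to LZ, so N = Z + (0, 9) = (-29.00, 9.000). On A1, Z sits at bearing -90° from N; a 96° counterclockwise sweep puts V at bearing 6°, so V = N + 9.0·(cos 6°, sin 6°) = (-20.05, 9.941). Tangency of A1 to VD means the radius NV is perpendicular to VD, so VD runs along (−sin 6°, cos 6°); with |VD| = 12.5, D = (-21.36, 22.37). Then |LD| = |D − L| = 30.93.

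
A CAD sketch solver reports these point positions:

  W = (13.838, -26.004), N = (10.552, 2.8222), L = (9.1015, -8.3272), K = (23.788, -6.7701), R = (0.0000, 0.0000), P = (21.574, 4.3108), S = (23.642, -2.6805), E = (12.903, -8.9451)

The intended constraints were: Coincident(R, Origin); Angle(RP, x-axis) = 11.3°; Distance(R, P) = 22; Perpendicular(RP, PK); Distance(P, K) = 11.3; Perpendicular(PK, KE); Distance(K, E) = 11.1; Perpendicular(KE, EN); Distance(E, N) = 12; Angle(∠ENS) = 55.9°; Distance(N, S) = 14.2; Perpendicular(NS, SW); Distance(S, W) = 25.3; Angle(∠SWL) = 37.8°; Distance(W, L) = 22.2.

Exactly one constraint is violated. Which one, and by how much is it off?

Distance(W, L) = 22.2 — off by 3.90.

R = (0.00, 0.00) ✓; RP at 11.30° ✓; |RP| = 22.00 ✓; ∠(RP, PK) = 90.00° ✓; |PK| = 11.30 ✓; ∠(PK, KE) = 90.00° ✓; |KE| = 11.10 ✓; ∠(KE, EN) = 90.00° ✓; |EN| = 12.00 ✓; ∠ENS = 55.90° ✓; |NS| = 14.20 ✓; ∠(NS, SW) = 90.00° ✓; |SW| = 25.30 ✓; ∠SWL = 37.80° ✓; |WL| = 18.30 ✗.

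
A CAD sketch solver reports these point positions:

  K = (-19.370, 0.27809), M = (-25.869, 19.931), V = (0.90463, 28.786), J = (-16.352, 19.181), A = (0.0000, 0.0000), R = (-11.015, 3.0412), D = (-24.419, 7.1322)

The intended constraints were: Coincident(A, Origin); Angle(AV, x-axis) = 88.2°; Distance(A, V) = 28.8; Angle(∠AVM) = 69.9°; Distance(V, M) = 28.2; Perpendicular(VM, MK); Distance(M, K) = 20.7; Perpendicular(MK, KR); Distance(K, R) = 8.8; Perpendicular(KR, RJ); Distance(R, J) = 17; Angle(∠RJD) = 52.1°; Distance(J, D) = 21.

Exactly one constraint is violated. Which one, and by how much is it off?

Distance(J, D) = 21 — off by 6.50.

A = (0.00, 0.00) ✓; AV at 88.20° ✓; |AV| = 28.80 ✓; ∠AVM = 69.90° ✓; |VM| = 28.20 ✓; ∠(VM, MK) = 90.00° ✓; |MK| = 20.70 ✓; ∠(MK, KR) = 90.00° ✓; |KR| = 8.800 ✓; ∠(KR, RJ) = 90.00° ✓; |RJ| = 17.00 ✓; ∠RJD = 52.10° ✓; |JD| = 14.50 ✗.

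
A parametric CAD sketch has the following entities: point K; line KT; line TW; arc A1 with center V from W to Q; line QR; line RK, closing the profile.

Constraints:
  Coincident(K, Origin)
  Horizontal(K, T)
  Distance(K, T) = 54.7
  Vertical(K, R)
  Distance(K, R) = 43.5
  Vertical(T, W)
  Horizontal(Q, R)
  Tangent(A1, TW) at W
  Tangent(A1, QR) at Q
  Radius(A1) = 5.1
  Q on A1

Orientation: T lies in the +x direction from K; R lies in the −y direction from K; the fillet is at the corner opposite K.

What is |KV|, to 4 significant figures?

62.73

K is at the origin; K and T share the same y with |KT| = 54.7 and T on the +x side, so T = (54.70, 0.000). K and R share the same x with |KR| = 43.5 and R on the −y side, so R = (0.000, -43.50). The virtual corner opposite K is at (54.70, -43.50). A1 meets TW tangentially, so VW is at right angles to TW and tangency of A1 to QR means the radius VQ is perpendicular to QR, with radius 5.1, so the center V sits 5.1 in from both sides at V = (49.60, -38.40). Then |KV| = |V − K| = 62.73.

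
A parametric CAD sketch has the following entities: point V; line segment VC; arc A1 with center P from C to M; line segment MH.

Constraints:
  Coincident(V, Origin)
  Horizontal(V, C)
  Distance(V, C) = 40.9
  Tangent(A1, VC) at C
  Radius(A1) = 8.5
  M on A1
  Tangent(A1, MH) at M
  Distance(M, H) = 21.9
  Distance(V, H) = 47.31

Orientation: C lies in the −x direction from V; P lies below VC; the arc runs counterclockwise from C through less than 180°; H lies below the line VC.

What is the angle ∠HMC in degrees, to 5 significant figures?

117.67°

Checks: V.y = 0.00, C.y = 0.00 ✓; |PM| = 8.500 ✓; ∠(PM, MH) = 90.00° ✓; |MH| = 21.90 ✓; |VH| = 47.31 ✓.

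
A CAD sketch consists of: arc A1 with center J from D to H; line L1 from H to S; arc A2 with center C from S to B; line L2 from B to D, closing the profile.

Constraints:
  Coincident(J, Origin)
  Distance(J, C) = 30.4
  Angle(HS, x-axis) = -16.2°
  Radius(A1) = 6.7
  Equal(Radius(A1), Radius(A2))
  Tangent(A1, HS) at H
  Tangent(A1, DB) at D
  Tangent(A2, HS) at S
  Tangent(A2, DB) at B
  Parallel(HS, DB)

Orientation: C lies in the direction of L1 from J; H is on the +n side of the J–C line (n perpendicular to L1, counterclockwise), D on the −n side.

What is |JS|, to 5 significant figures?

31.130

Tangency of A1 to both parallel lines with radius 6.7 puts H and D at J ± 6.7·n: H = (1.8692, 6.4340), D = (-1.8692, -6.4340). Equal radii place S and B the same way about C: S = C + 6.7·n = (31.062, -2.0474), B = C − 6.7·n = (27.324, -14.915). Then |JS| = |S − J| = 31.130.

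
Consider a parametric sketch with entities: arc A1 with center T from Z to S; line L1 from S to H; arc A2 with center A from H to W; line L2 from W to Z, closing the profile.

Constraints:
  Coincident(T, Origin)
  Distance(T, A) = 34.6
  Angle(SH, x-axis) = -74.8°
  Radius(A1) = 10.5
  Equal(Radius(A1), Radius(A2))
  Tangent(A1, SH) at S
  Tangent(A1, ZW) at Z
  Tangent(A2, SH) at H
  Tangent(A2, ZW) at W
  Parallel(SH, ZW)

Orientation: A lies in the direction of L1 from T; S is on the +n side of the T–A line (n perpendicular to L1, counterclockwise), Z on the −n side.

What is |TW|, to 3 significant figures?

36.2

The slot axis is L1's direction at -74.8°, so u = (cos -74.8°, sin -74.8°) = (0.262, -0.965) and n = (−sin -74.8°, cos -74.8°) = (0.965, 0.262). T is at the origin and A lies 34.6 along u from T, so A = 34.6·u = (9.07, -33.4). Tangency of A1 to both parallel lines with radius 10.5 puts S and Z at T ± 10.5·n: S = (10.1, 2.75), Z = (-10.1, -2.75). Equal radii place H and W the same way about A: H = A + 10.5·n = (19.2, -30.6), W = A − 10.5·n = (-1.06, -36.1). Then |TW| = |W − T| = 36.2.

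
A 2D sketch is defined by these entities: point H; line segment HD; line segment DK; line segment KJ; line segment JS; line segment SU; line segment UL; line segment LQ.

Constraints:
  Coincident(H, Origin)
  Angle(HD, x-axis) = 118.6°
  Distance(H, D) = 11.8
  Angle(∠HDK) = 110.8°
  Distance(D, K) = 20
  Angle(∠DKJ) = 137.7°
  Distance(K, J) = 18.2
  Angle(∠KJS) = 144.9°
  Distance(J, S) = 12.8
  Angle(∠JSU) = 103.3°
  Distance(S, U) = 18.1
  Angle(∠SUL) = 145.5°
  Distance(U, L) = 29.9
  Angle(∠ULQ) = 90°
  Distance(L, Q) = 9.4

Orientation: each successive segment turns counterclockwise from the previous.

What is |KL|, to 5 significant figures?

40.860

H is at the origin; HD runs at 118.6° with length 11.8, so D = (-5.6486, 10.360). ∠HDK = 110.8° gives DK at -172.20° from the x-axis; with |DK| = 20.0, K = (-25.464, 7.6459). ∠DKJ = 137.7° gives KJ at -129.90° from the x-axis; with |KJ| = 18.2, J = (-37.138, -6.3165). ∠KJS = 144.9° gives JS at -94.800° from the x-axis; with |JS| = 12.8, S = (-38.209, -19.072). ∠JSU = 103.3° gives SU at -18.100° from the x-axis; with |SU| = 18.1, U = (-21.005, -24.695). ∠SUL = 145.5° gives UL at 16.400° from the x-axis; with |UL| = 29.9, L = (7.6788, -16.253). Then |KL| = |L − K| = 40.860.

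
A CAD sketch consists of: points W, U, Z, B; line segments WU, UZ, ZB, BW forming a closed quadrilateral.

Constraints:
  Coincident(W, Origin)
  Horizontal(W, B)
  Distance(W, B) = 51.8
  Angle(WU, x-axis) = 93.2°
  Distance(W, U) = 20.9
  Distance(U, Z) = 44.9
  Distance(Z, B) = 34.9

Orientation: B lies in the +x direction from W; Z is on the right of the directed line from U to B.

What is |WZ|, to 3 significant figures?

28.1

Checks: |UZ| = 44.90 ✓; |ZB| = 34.90 ✓.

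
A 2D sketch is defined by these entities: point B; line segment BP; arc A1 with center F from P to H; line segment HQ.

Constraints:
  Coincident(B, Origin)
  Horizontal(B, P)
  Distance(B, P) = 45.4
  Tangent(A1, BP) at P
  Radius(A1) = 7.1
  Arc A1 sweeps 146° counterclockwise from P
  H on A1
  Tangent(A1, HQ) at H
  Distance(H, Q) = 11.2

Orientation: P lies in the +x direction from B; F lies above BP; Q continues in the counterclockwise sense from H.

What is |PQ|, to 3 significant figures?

20.0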